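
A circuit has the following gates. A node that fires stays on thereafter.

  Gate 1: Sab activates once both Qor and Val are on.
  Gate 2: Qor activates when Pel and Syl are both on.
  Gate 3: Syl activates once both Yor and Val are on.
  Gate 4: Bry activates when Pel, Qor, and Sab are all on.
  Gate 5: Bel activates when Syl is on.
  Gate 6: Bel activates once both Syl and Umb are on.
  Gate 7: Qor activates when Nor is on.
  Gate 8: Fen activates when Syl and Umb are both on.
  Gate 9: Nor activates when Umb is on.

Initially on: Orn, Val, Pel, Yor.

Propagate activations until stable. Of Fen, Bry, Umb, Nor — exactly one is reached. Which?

Yor and Val are on, so Syl activates (Gate 3).
Pel and Syl are on, so Qor activates (Gate 2).
Gate 1: Qor and Val on → Sab on.
Pel, Qor, and Sab are on, so Bry activates (Gate 4).
Fen would need Syl and Umb (Gate 8), but Umb never turns on. Nor would need Umb (Gate 9), but Umb never turns on. No rule produces Umb, and it is not given.

Bry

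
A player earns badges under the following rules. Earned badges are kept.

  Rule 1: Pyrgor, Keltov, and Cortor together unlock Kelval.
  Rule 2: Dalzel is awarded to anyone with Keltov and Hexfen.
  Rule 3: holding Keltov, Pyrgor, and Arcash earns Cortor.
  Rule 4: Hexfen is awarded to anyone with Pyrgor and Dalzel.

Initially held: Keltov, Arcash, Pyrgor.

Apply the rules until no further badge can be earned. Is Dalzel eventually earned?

Dalzel would need Keltov and Hexfen (Rule 2), but Hexfen is never earned.

No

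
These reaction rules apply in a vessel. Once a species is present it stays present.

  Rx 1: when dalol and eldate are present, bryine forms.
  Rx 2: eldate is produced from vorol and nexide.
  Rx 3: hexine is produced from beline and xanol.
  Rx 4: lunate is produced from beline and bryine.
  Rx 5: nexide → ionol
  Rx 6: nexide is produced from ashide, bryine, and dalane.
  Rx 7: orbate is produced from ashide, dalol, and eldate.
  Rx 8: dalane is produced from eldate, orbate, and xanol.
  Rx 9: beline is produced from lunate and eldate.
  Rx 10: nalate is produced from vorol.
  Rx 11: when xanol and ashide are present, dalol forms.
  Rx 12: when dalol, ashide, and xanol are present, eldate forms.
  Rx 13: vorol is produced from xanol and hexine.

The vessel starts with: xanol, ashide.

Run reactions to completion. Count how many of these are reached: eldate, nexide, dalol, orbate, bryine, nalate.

xanol and ashide present → dalol forms (Rx 11).
dalol, ashide, and xanol present → eldate forms (Rx 12).
ashide, dalol, and eldate present → orbate forms (Rx 7).
dalol and eldate present → bryine forms (Rx 1).
eldate, orbate, and xanol present → dalane forms (Rx 8).
ashide, bryine, and dalane present → nexide forms (Rx 6).
eldate: reached.
nexide: reached.
dalol: reached.
orbate: reached.
bryine: reached.
nalate would need vorol (Rx 10), but vorol never forms.
Reached: eldate, nexide, dalol, orbate, and bryine — 5 of the 6.

5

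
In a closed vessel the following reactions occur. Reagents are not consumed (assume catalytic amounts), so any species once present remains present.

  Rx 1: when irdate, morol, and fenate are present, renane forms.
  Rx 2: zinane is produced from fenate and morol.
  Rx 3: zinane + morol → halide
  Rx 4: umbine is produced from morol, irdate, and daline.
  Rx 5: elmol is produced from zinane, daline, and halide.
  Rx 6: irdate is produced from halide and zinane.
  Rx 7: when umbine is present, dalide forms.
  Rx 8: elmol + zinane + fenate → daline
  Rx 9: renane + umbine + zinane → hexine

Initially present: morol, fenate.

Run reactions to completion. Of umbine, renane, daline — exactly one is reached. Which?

fenate and morol present → zinane forms (Rx 2).
zinane and morol present → halide forms (Rx 3).
halide and zinane present → irdate forms (Rx 6).
irdate, morol, and fenate present → renane forms (Rx 1).
umbine would need morol, irdate, and daline (Rx 4), but daline never forms. daline would need elmol, zinane, and fenate (Rx 8), but elmol never forms.

renane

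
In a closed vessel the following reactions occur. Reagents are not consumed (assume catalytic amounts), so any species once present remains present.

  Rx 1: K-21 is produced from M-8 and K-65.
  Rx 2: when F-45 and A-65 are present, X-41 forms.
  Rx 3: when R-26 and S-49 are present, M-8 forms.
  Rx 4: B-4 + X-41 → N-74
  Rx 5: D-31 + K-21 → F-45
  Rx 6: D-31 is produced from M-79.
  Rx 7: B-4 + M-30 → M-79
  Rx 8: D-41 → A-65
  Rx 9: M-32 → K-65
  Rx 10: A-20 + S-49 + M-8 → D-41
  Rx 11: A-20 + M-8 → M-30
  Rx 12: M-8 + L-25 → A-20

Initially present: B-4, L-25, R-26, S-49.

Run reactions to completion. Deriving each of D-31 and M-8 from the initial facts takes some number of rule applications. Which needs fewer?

M-8

M-8: R-26 and S-49 present → M-8 forms (Rx 3). [1 rule application]
D-31: R-26 and S-49 present → M-8 forms (Rx 3). M-8 and L-25 present → A-20 forms (Rx 12). A-20 and M-8 present → M-30 forms (Rx 11). B-4 and M-30 present → M-79 forms (Rx 7). M-79 present → D-31 forms (Rx 6). [5 rule applications]
M-8 needs fewer.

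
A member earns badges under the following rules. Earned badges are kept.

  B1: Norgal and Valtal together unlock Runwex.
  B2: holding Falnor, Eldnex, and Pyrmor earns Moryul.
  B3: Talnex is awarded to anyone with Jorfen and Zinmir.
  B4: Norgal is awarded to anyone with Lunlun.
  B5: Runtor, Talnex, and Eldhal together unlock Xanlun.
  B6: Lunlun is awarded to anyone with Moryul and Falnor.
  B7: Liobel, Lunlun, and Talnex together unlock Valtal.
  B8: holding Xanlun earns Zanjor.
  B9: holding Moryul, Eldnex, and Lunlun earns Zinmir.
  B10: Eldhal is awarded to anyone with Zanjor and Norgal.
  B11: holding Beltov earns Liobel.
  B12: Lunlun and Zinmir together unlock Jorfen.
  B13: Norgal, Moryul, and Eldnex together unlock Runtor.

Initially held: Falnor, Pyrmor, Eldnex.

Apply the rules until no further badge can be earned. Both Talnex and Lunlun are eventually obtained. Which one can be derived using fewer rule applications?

Lunlun: With Falnor, Eldnex, and Pyrmor, Moryul is earned (B2). With Moryul and Falnor, Lunlun is earned (B6). [2 rule applications]
Talnex: With Falnor, Eldnex, and Pyrmor, Moryul is earned (B2). With Moryul and Falnor, Lunlun is earned (B6). With Moryul, Eldnex, and Lunlun, Zinmir is earned (B9). With Lunlun and Zinmir, Jorfen is earned (B12). With Jorfen and Zinmir, Talnex is earned (B3). [5 rule applications]
Lunlun needs fewer.

Lunlun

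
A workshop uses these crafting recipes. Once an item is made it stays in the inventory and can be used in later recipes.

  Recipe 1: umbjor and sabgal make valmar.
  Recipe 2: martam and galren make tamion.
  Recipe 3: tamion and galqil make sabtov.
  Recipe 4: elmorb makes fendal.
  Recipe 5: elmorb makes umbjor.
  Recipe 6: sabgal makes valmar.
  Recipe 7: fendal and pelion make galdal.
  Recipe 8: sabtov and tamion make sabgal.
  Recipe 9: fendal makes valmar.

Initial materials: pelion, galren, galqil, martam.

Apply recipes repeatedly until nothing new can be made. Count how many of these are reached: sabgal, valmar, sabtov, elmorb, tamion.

4

martam and galren → tamion (Recipe 2).
tamion and galqil → sabtov (Recipe 3).
Using Recipe 8, sabtov and tamion make sabgal.
sabgal → valmar (Recipe 6).
sabgal: reached.
valmar: reached.
sabtov: reached.
No rule produces elmorb, and it is not given.
tamion: reached.
Reached: sabgal, valmar, sabtov, and tamion — 4 of the 5.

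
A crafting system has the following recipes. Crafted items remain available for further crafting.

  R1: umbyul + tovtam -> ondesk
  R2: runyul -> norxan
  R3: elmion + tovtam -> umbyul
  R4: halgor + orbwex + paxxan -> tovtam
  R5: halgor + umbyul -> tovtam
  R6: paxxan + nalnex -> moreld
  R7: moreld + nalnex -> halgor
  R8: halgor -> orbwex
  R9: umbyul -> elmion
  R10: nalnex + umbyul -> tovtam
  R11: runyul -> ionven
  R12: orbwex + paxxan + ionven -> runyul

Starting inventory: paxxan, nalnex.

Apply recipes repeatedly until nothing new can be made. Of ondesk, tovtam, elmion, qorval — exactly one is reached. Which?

tovtam

paxxan + nalnex -> moreld (R6).
moreld + nalnex -> halgor (R7).
Using R8, halgor makes orbwex.
halgor + orbwex + paxxan -> tovtam (R4).
elmion would need umbyul (R9), but umbyul is never obtained. No rule produces qorval, and it is not given. ondesk would need umbyul and tovtam (R1), but umbyul is never obtained.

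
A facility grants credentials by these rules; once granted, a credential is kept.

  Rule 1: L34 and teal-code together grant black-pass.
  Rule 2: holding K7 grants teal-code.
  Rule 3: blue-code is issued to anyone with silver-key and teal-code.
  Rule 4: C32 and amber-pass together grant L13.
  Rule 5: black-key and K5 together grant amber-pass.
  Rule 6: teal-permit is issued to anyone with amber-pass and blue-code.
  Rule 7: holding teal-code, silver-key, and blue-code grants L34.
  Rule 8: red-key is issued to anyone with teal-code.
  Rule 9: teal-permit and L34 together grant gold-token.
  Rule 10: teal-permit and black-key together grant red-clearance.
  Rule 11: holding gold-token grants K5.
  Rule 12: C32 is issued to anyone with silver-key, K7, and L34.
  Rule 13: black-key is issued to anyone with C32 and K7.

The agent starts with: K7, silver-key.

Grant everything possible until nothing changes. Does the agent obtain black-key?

Holding K7 grants teal-code (Rule 2).
Holding silver-key and teal-code grants blue-code (Rule 3).
Holding teal-code, silver-key, and blue-code grants L34 (Rule 7).
Holding silver-key, K7, and L34 grants C32 (Rule 12).
Holding C32 and K7 grants black-key (Rule 13).

Yes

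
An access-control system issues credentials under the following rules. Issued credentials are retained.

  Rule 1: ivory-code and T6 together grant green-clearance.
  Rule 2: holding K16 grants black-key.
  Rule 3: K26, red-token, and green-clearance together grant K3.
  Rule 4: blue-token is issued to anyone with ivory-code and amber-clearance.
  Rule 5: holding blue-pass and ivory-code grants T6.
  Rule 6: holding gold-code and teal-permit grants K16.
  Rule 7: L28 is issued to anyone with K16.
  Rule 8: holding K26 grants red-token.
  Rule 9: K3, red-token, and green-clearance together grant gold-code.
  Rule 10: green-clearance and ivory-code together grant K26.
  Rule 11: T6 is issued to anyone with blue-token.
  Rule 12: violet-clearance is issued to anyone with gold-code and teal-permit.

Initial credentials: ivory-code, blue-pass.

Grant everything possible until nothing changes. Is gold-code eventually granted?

Yes

Holding blue-pass and ivory-code grants T6 (Rule 5).
Holding ivory-code and T6 grants green-clearance (Rule 1).
Holding green-clearance and ivory-code grants K26 (Rule 10).
Holding K26 grants red-token (Rule 8).
Holding K26, red-token, and green-clearance grants K3 (Rule 3).
Holding K3, red-token, and green-clearance grants gold-code (Rule 9).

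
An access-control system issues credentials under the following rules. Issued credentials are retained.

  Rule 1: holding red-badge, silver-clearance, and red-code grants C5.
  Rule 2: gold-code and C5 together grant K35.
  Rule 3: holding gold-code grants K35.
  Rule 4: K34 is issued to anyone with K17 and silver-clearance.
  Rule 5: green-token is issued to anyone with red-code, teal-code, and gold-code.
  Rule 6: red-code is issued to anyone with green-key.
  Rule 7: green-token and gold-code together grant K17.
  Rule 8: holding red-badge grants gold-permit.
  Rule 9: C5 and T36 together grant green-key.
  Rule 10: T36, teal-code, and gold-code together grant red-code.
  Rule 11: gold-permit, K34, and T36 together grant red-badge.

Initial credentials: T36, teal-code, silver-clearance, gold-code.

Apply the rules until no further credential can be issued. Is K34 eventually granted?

Holding T36, teal-code, and gold-code grants red-code (Rule 10).
Holding red-code, teal-code, and gold-code grants green-token (Rule 5).
Holding green-token and gold-code grants K17 (Rule 7).
Holding K17 and silver-clearance grants K34 (Rule 4).

Yes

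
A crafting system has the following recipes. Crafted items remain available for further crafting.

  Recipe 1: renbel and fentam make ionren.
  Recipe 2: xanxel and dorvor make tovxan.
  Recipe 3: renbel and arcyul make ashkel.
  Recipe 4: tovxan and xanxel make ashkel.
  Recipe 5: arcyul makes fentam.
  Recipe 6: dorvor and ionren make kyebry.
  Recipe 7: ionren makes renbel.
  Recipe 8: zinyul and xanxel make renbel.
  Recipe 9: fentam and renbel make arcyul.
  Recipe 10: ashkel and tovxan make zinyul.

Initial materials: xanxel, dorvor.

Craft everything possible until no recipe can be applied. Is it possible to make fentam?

fentam would need arcyul (Recipe 5), but arcyul is never obtained.

No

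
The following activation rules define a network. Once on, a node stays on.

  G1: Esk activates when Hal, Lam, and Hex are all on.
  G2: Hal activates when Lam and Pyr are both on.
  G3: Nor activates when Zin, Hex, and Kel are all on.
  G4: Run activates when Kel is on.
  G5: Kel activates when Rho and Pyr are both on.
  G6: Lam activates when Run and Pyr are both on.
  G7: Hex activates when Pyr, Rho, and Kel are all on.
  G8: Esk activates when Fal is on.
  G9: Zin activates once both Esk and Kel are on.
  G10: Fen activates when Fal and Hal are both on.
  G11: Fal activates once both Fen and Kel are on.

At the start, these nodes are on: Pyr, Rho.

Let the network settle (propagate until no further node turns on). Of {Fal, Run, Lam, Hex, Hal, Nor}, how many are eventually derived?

5

G5: Rho and Pyr on → Kel on.
G7: Pyr, Rho, and Kel on → Hex on.
G4: Kel on → Run on.
Run and Pyr are on, so Lam activates (G6).
Lam and Pyr are on, so Hal activates (G2).
G1: Hal, Lam, and Hex on → Esk on.
G9: Esk and Kel on → Zin on.
Zin, Hex, and Kel are on, so Nor activates (G3).
Fal would need Fen and Kel (G11), but Fen never turns on.
Run: reached.
Lam: reached.
Hex: reached.
Hal: reached.
Nor: reached.
Reached: Run, Lam, Hex, Hal, and Nor — 5 of the 6.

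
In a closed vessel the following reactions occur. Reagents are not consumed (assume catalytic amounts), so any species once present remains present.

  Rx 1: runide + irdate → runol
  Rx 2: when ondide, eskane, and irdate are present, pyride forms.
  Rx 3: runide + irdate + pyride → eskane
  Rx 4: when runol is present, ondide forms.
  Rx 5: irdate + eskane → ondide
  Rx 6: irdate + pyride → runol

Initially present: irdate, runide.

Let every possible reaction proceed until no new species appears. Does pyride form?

No

pyride would need ondide, eskane, and irdate (Rx 2), but eskane never forms.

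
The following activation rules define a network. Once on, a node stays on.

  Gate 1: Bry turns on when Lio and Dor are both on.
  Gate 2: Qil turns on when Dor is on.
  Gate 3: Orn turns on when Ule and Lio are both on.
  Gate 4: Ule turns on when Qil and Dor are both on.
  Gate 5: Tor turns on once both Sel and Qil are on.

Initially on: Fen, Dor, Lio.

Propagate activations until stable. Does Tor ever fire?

No

Tor would need Sel and Qil (Gate 5), but Sel never turns on.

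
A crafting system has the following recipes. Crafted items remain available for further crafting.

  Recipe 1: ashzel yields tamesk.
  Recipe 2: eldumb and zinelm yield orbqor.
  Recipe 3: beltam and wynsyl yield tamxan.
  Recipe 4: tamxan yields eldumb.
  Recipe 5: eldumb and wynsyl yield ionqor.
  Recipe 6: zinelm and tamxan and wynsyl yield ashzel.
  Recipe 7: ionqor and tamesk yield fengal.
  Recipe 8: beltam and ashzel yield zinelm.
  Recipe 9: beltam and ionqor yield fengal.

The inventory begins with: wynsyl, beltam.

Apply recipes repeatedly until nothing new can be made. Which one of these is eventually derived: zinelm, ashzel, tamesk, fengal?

fengal

beltam and wynsyl → tamxan (Recipe 3).
tamxan → eldumb (Recipe 4).
eldumb and wynsyl → ionqor (Recipe 5).
beltam and ionqor → fengal (Recipe 9).
zinelm would need beltam and ashzel (Recipe 8), but ashzel is never obtained. tamesk would need ashzel (Recipe 1), but ashzel is never obtained. ashzel would need zinelm, tamxan, and wynsyl (Recipe 6), but zinelm is never obtained.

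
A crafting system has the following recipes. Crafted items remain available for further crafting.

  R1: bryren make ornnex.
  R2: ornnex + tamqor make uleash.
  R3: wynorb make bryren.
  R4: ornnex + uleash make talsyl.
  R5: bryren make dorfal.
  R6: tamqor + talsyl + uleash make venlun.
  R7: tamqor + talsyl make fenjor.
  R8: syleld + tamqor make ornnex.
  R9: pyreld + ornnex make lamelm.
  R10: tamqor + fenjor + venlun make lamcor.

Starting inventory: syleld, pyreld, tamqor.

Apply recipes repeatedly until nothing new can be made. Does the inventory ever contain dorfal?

dorfal would need bryren (R5), but bryren is never obtained.

No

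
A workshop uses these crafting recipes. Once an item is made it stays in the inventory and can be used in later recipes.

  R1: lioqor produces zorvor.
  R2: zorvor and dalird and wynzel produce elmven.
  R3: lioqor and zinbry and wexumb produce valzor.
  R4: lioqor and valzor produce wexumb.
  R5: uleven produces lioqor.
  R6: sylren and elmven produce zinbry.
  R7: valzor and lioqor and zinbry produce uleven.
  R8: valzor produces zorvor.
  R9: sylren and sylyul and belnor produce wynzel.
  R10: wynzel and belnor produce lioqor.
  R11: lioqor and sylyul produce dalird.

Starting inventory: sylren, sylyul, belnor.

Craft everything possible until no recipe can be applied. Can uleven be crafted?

uleven would need valzor, lioqor, and zinbry (R7), but valzor is never obtained.

No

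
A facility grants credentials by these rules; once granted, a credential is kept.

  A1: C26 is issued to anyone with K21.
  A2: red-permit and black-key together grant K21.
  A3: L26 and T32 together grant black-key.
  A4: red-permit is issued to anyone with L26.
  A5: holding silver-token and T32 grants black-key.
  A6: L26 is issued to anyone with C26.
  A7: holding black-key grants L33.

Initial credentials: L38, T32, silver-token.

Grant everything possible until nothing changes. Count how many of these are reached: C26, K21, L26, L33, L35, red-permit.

1

Holding silver-token and T32 grants black-key (A5).
Holding black-key grants L33 (A7).
C26 would need K21 (A1), but K21 is never granted.
K21 would need red-permit and black-key (A2), but red-permit is never granted.
L26 would need C26 (A6), but C26 is never granted.
L33: reached.
No rule produces L35, and it is not given.
red-permit would need L26 (A4), but L26 is never granted.
Reached: L33 — 1 of the 6.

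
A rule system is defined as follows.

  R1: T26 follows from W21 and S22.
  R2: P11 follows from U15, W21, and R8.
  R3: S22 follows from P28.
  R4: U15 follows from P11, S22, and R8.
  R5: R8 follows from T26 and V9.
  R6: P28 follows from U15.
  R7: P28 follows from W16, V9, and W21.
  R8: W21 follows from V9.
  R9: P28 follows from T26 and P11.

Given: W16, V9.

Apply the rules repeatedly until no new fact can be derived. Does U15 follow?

U15 would need P11, S22, and R8 (R4), but P11 is never established.

No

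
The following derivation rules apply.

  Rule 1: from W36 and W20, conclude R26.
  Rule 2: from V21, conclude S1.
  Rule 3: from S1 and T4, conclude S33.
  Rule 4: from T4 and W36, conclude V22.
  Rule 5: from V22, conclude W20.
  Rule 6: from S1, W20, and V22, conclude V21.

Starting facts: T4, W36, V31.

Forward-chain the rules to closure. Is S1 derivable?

S1 would need V21 (Rule 2), but V21 is never established.

No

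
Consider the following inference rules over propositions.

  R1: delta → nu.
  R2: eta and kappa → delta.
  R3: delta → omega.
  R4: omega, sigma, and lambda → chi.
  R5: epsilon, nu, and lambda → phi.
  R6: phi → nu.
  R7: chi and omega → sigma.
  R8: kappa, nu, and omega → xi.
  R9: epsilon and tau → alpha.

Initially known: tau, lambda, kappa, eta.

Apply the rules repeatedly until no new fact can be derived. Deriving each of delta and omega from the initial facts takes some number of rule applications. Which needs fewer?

delta: eta and kappa hold, so delta follows (R2). [1 rule application]
omega: From eta and kappa, R2 gives delta. delta holds, so omega follows (R3). [2 rule applications]
delta needs fewer.

delta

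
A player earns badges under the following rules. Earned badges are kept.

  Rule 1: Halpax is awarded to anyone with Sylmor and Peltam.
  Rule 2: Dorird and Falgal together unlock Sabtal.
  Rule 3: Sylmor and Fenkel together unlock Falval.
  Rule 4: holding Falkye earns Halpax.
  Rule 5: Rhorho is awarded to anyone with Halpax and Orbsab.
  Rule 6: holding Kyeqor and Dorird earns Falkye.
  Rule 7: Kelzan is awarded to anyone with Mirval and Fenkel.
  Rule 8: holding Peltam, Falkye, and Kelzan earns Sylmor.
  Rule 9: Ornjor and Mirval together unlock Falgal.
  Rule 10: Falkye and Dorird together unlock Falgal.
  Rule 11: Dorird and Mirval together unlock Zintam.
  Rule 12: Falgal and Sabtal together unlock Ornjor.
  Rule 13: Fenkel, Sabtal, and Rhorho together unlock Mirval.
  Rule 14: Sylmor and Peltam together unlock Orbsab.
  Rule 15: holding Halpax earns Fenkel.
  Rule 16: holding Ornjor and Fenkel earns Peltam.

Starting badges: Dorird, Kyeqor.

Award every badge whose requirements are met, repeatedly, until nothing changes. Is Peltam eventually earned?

Yes

With Kyeqor and Dorird, Falkye is earned (Rule 6).
With Falkye, Halpax is earned (Rule 4).
With Falkye and Dorird, Falgal is earned (Rule 10).
With Dorird and Falgal, Sabtal is earned (Rule 2).
With Halpax, Fenkel is earned (Rule 15).
With Falgal and Sabtal, Ornjor is earned (Rule 12).
With Ornjor and Fenkel, Peltam is earned (Rule 16).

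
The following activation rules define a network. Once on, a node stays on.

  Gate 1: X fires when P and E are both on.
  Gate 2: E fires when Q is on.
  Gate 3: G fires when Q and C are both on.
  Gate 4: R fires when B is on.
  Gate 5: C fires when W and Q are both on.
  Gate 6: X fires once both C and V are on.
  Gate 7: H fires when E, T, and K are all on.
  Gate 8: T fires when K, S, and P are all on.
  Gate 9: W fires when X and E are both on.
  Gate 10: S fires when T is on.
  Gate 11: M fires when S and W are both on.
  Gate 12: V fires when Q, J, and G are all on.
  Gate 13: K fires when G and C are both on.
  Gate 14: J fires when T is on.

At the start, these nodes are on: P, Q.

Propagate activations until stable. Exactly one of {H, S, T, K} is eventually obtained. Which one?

Q is on, so E fires (Gate 2).
Gate 1: P and E on → X on.
Gate 9: X and E on → W on.
Gate 5: W and Q on → C on.
Gate 3: Q and C on → G on.
G and C are on, so K fires (Gate 13).
H would need E, T, and K (Gate 7), but T never turns on. S would need T (Gate 10), but T never turns on. T would need K, S, and P (Gate 8), but S never turns on.

K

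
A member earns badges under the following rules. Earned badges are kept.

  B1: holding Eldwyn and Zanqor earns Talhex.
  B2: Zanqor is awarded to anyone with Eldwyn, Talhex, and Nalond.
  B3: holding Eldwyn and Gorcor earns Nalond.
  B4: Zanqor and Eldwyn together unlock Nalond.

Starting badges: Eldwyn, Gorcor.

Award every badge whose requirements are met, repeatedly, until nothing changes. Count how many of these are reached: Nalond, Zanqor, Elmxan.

1

With Eldwyn and Gorcor, Nalond is earned (B3).
Nalond: reached.
Zanqor would need Eldwyn, Talhex, and Nalond (B2), but Talhex is never earned.
No rule produces Elmxan, and it is not given.
Reached: Nalond — 1 of the 3.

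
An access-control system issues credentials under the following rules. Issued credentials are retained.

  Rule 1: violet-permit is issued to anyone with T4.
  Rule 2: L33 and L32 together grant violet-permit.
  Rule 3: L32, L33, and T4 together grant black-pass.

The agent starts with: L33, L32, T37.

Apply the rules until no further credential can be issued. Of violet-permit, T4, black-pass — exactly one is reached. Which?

Holding L33 and L32 grants violet-permit (Rule 2).
No rule produces T4, and it is not given. black-pass would need L32, L33, and T4 (Rule 3), but T4 is never granted.

violet-permit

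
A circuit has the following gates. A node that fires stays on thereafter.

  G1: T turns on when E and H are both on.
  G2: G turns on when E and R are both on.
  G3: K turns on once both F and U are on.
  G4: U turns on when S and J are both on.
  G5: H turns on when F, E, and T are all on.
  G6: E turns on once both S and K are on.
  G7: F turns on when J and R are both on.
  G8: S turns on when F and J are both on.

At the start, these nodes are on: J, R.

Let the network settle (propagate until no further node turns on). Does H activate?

No

H would need F, E, and T (G5), but T never turns on.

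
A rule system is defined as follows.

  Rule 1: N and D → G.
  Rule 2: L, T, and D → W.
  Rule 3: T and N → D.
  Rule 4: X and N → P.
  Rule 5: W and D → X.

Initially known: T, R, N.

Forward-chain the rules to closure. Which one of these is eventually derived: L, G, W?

G

T and N hold, so D follows (Rule 3).
From N and D, Rule 1 gives G.
No rule produces L, and it is not given. W would need L, T, and D (Rule 2), but L is never established.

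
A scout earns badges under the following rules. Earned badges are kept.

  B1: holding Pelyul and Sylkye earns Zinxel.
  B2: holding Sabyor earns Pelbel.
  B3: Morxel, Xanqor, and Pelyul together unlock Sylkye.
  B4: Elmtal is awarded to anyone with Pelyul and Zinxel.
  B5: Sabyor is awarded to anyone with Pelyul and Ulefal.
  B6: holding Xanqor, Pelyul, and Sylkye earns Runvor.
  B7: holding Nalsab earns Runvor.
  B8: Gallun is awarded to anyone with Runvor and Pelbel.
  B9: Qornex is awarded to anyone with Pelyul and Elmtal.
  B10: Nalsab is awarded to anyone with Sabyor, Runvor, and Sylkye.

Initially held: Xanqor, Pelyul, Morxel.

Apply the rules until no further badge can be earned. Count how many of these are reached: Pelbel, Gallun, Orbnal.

Pelbel would need Sabyor (B2), but Sabyor is never earned.
Gallun would need Runvor and Pelbel (B8), but Pelbel is never earned.
No rule produces Orbnal, and it is not given.
None of the 3 are reached.

0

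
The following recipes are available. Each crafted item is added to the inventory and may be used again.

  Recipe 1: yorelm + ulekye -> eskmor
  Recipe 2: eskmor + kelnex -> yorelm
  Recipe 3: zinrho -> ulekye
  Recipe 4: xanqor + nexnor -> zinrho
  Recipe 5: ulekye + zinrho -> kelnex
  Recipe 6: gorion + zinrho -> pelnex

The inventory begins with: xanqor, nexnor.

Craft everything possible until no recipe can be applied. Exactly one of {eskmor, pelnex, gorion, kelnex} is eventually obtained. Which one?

kelnex

xanqor + nexnor -> zinrho (Recipe 4).
zinrho -> ulekye (Recipe 3).
Using Recipe 5, ulekye and zinrho make kelnex.
No rule produces gorion, and it is not given. eskmor would need yorelm and ulekye (Recipe 1), but yorelm is never obtained. pelnex would need gorion and zinrho (Recipe 6), but gorion is never obtained.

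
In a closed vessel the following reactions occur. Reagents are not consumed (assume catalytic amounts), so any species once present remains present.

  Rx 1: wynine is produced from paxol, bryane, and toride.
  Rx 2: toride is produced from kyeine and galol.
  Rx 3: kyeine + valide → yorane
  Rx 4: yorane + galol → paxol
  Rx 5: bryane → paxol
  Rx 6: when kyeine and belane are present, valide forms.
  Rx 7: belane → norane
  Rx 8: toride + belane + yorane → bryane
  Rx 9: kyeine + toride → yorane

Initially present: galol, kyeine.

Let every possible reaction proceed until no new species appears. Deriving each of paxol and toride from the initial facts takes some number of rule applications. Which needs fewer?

toride

toride: kyeine and galol present → toride forms (Rx 2). [1 rule application]
paxol: kyeine and galol present → toride forms (Rx 2). kyeine and toride present → yorane forms (Rx 9). yorane and galol present → paxol forms (Rx 4). [3 rule applications]
toride needs fewer.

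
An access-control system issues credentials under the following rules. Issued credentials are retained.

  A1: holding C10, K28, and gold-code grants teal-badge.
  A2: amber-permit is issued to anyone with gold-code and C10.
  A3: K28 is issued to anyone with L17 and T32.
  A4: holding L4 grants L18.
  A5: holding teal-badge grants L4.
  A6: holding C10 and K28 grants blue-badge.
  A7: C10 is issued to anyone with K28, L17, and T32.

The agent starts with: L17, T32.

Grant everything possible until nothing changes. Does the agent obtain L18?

No

L18 would need L4 (A4), but L4 is never granted.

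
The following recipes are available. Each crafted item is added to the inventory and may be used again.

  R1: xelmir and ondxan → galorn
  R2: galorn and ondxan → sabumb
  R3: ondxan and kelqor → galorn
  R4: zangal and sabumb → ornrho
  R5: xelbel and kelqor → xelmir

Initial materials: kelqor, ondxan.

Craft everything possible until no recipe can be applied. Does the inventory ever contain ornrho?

ornrho would need zangal and sabumb (R4), but zangal is never obtained.

No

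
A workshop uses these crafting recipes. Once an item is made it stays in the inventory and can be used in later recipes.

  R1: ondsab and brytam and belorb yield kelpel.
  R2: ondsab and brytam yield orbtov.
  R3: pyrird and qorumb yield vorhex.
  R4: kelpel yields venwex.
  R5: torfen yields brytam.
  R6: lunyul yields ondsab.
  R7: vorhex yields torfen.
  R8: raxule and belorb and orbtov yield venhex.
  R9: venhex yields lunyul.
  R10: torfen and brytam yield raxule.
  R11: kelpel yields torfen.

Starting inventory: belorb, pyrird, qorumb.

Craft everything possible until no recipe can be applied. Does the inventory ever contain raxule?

Yes

Using R3, pyrird and qorumb make vorhex.
Using R7, vorhex makes torfen.
Using R5, torfen makes brytam.
Using R10, torfen and brytam make raxule.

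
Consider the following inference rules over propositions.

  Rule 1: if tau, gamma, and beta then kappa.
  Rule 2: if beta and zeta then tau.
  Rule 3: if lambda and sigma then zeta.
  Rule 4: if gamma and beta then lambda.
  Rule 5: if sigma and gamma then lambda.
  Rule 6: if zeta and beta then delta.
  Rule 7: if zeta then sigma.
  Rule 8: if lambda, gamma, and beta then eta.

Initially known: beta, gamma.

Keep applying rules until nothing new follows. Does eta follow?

Yes

gamma and beta hold, so lambda follows (Rule 4).
lambda, gamma, and beta hold, so eta follows (Rule 8).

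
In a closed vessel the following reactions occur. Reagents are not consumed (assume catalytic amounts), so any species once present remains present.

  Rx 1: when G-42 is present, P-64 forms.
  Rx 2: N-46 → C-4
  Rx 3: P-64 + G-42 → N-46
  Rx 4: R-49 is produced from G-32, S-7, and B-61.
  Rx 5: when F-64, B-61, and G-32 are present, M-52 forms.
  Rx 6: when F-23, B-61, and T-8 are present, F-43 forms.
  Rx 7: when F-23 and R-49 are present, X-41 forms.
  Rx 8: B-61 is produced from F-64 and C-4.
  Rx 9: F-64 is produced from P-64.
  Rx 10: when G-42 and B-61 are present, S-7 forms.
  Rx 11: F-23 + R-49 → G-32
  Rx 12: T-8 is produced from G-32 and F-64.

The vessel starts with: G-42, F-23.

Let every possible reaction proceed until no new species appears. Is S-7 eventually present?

G-42 present → P-64 forms (Rx 1).
P-64 and G-42 present → N-46 forms (Rx 3).
P-64 present → F-64 forms (Rx 9).
N-46 present → C-4 forms (Rx 2).
F-64 and C-4 present → B-61 forms (Rx 8).
G-42 and B-61 present → S-7 forms (Rx 10).

Yes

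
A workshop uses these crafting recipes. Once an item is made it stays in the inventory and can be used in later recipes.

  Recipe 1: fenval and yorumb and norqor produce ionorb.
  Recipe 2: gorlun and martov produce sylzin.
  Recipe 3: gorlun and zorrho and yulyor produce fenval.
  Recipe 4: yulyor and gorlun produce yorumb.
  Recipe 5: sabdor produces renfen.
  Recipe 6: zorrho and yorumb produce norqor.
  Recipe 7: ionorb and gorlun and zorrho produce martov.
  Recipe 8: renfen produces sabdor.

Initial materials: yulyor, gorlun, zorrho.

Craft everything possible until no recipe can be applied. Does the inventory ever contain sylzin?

Yes

gorlun and zorrho and yulyor → fenval (Recipe 3).
yulyor and gorlun → yorumb (Recipe 4).
Using Recipe 6, zorrho and yorumb make norqor.
Using Recipe 1, fenval, yorumb, and norqor make ionorb.
Using Recipe 7, ionorb, gorlun, and zorrho make martov.
Using Recipe 2, gorlun and martov make sylzin.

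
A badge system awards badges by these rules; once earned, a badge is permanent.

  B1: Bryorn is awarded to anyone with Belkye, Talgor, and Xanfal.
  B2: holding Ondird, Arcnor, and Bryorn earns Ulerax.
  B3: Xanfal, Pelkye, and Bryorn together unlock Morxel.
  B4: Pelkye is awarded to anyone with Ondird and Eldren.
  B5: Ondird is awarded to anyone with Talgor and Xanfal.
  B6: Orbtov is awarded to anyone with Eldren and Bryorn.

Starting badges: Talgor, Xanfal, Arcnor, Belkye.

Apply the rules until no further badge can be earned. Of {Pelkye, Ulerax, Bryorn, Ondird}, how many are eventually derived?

With Belkye, Talgor, and Xanfal, Bryorn is earned (B1).
With Talgor and Xanfal, Ondird is earned (B5).
With Ondird, Arcnor, and Bryorn, Ulerax is earned (B2).
Pelkye would need Ondird and Eldren (B4), but Eldren is never earned.
Ulerax: reached.
Bryorn: reached.
Ondird: reached.
Reached: Ulerax, Bryorn, and Ondird — 3 of the 4.

3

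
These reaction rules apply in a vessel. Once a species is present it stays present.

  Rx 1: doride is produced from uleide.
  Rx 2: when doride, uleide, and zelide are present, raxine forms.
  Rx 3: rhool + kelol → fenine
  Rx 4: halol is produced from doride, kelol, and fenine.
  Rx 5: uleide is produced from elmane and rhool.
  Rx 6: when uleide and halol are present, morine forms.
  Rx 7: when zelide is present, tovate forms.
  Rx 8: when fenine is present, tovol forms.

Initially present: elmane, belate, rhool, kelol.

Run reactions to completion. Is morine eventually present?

elmane and rhool present → uleide forms (Rx 5).
rhool and kelol present → fenine forms (Rx 3).
uleide present → doride forms (Rx 1).
doride, kelol, and fenine present → halol forms (Rx 4).
uleide and halol present → morine forms (Rx 6).

Yes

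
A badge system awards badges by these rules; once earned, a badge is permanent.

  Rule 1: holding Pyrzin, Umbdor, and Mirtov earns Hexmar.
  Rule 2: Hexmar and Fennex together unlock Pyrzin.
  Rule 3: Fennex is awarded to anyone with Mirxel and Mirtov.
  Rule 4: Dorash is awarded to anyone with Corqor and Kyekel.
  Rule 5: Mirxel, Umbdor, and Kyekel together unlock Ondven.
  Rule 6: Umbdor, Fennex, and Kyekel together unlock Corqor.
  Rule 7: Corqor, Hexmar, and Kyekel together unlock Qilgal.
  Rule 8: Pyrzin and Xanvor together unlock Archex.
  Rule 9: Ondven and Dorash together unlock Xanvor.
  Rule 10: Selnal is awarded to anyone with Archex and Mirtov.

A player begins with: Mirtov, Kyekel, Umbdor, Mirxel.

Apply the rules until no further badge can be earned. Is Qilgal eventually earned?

No

Qilgal would need Corqor, Hexmar, and Kyekel (Rule 7), but Hexmar is never earned.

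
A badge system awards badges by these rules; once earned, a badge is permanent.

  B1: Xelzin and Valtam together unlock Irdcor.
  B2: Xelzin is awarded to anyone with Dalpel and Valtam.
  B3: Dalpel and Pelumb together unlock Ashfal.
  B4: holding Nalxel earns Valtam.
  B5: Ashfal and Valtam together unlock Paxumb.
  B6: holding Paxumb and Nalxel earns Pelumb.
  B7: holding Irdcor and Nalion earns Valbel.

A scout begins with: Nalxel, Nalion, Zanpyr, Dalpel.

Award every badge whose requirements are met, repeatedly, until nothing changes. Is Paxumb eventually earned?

No

Paxumb would need Ashfal and Valtam (B5), but Ashfal is never earned.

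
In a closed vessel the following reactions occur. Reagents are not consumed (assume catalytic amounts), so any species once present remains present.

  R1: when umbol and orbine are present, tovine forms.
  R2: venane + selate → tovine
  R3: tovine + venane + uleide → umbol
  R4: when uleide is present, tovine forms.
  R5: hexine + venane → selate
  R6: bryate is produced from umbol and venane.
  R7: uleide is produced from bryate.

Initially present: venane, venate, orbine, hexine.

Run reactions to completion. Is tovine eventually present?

Yes

hexine and venane present → selate forms (R5).
venane and selate present → tovine forms (R2).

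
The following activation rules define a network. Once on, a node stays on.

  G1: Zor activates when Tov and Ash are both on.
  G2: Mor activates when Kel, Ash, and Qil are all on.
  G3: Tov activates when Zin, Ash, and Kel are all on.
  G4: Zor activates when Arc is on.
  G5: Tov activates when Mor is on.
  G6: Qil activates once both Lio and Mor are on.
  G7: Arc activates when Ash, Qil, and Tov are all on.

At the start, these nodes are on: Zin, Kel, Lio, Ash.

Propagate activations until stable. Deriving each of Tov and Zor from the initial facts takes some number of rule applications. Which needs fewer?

Tov

Tov: G3: Zin, Ash, and Kel on → Tov on. [1 rule application]
Zor: G3: Zin, Ash, and Kel on → Tov on. Tov and Ash are on, so Zor activates (G1). [2 rule applications]
Tov needs fewer.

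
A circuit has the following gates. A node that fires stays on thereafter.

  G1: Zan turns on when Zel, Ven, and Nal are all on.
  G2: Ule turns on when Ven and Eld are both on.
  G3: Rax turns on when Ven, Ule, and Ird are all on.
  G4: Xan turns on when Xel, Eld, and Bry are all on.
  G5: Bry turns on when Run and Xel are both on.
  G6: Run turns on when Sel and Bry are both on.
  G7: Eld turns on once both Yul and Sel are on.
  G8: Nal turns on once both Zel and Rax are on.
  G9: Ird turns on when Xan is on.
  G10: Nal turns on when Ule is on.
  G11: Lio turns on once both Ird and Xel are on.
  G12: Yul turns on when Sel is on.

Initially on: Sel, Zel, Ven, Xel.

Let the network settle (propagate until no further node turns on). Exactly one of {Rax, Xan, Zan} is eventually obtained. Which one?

Zan

Sel is on, so Yul turns on (G12).
G7: Yul and Sel on → Eld on.
Ven and Eld are on, so Ule turns on (G2).
Ule is on, so Nal turns on (G10).
G1: Zel, Ven, and Nal on → Zan on.
Xan would need Xel, Eld, and Bry (G4), but Bry never turns on. Rax would need Ven, Ule, and Ird (G3), but Ird never turns on.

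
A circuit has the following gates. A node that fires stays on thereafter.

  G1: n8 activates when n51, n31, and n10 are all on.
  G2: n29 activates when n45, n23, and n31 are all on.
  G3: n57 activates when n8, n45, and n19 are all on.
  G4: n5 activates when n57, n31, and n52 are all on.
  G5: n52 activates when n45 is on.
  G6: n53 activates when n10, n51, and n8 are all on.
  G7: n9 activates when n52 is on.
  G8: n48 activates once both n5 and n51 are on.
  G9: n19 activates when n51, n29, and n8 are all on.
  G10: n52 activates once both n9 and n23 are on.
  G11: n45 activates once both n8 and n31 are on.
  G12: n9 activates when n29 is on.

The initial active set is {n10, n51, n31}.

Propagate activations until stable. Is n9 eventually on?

n51, n31, and n10 are on, so n8 activates (G1).
n8 and n31 are on, so n45 activates (G11).
G5: n45 on → n52 on.
G7: n52 on → n9 on.

Yes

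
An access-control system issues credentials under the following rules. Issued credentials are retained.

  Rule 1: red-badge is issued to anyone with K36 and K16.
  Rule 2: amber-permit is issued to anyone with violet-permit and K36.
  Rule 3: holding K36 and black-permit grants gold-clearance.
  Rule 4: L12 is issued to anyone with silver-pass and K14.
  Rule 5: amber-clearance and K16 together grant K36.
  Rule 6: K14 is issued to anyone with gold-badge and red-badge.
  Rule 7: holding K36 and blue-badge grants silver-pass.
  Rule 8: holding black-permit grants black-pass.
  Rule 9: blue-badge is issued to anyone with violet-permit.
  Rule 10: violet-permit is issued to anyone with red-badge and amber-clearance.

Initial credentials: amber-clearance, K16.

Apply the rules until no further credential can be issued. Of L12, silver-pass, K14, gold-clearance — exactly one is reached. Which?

silver-pass

Holding amber-clearance and K16 grants K36 (Rule 5).
Holding K36 and K16 grants red-badge (Rule 1).
Holding red-badge and amber-clearance grants violet-permit (Rule 10).
Holding violet-permit grants blue-badge (Rule 9).
Holding K36 and blue-badge grants silver-pass (Rule 7).
K14 would need gold-badge and red-badge (Rule 6), but gold-badge is never granted. L12 would need silver-pass and K14 (Rule 4), but K14 is never granted. gold-clearance would need K36 and black-permit (Rule 3), but black-permit is never granted.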